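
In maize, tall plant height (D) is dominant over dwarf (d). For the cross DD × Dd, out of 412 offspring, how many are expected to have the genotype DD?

Punnett square for DD × Dd:
Offspring genotypes: 2 DD, 2 Dd
Total offspring: 4
Count with target: 2
Probability: 2/4 = 1/2
Expected count = 1/2 × 412 = 206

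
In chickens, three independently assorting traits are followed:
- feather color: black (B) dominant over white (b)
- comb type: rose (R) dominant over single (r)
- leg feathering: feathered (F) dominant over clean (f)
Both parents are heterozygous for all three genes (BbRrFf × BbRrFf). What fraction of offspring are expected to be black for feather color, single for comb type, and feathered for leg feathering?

Trihybrid cross: BbRrFf × BbRrFf
Each trait segregates independently with a 3:1 phenotypic ratio, so each gene contributes 3/4 (dominant) or 1/4 (recessive).
Target: black (feather color), single (comb type), feathered (leg feathering)
Probability = product of independent per-trait probabilities
= 3/4 × 1/4 × 3/4 = 9/64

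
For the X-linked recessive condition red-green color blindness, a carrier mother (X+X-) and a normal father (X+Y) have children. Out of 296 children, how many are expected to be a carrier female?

Cross: X+X- × X+Y
Offspring: 1 X+X+, 1 X+Y, 1 X+X-, 1 X-Y
Probability of a carrier female: 1/4
Expected count = 1/4 × 296 = 74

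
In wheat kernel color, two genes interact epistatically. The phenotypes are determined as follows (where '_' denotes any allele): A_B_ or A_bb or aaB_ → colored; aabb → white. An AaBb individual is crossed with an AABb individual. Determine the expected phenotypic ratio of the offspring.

Cross: AaBb × AABb — consider each gene separately:
A gene: Aa × AA → 2 AA, 2 Aa → 4 A_ (out of 4)
B gene: Bb × Bb → 1 BB, 2 Bb, 1 bb → 3 B_ : 1 bb (out of 4)
Genotype classes (out of 4 × 4 = 16): A_B_ = 4×3 = 12; A_bb = 4×1 = 4
Apply the phenotype rules: A_B_ (12) + A_bb (4) → colored
Phenotype counts (out of 16): 16 colored
Ratio: all colored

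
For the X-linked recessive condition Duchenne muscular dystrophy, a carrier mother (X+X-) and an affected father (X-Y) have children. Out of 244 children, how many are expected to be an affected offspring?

Cross: X+X- × X-Y
Offspring: 1 X+X-, 1 X+Y, 1 X-X-, 1 X-Y
Probability of an affected offspring: 2/4 = 1/2
Expected count = 1/2 × 244 = 122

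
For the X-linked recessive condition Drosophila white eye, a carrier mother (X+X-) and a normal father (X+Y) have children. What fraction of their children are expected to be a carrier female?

Cross: X+X- × X+Y
Offspring: 1 X+X+, 1 X+Y, 1 X+X-, 1 X-Y
Probability of a carrier female: 1/4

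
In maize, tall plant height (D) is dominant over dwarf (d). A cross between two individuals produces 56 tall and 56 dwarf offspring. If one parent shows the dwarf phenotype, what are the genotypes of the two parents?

Observed offspring: 56 tall, 56 dwarf
The observed ratio simplifies to 1:1. One parent shows dwarf, so its genotype must be dd. A 1:1 offspring split requires the other parent to be heterozygous (Dd).
Parent genotypes: dd × Dd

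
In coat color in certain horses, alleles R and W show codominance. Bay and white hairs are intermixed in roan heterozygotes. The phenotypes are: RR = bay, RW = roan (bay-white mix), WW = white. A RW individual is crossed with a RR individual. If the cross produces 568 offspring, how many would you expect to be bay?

Punnett square for RW × RR:
Offspring genotypes: 2 RR, 2 RW
Phenotype counts: 2 bay, 2 roan (bay-white mix)
bay: 2 out of 4 → fraction 1/2
Expected count = 1/2 × 568 = 284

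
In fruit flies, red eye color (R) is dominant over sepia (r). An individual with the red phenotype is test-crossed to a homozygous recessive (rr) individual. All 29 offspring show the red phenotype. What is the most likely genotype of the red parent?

Test cross: ? × rr
All offspring are red.
If the unknown parent were heterozygous (Rr), about half of 29 offspring would be sepia; none are. The unknown parent is most likely homozygous dominant (RR).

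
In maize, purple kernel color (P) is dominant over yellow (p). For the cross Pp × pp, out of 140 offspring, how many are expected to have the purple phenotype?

Punnett square for Pp × pp:
Offspring genotypes: 2 Pp, 2 pp
Total offspring: 4
Count with target: 2
Probability: 2/4 = 1/2
Expected count = 1/2 × 140 = 70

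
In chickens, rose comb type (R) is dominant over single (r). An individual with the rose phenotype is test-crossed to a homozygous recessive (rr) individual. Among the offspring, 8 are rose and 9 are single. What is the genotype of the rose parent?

Test cross: ? × rr
Offspring: 8 rose, 9 single — approximately 1:1.
A 1:1 ratio in a test cross indicates the unknown parent is heterozygous (Rr).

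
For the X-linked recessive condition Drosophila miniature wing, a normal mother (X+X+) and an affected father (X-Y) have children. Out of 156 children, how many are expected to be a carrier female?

Cross: X+X+ × X-Y
Offspring: 2 X+X-, 2 X+Y
Probability of a carrier female: 2/4 = 1/2
Expected count = 1/2 × 156 = 78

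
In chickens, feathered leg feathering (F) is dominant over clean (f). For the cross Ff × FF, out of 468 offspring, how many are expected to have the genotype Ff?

Punnett square for Ff × FF:
Offspring genotypes: 2 FF, 2 Ff
Total offspring: 4
Count with target: 2
Probability: 2/4 = 1/2
Expected count = 1/2 × 468 = 234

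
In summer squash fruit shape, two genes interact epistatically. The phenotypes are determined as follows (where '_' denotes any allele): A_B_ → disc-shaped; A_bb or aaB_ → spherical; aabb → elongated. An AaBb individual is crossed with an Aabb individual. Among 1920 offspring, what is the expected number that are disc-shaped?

Cross: AaBb × Aabb — consider each gene separately:
A gene: Aa × Aa → 1 AA, 2 Aa, 1 aa → 3 A_ : 1 aa (out of 4)
B gene: Bb × bb → 2 Bb, 2 bb → 2 B_ : 2 bb (out of 4)
Genotype classes (out of 4 × 4 = 16): A_B_ = 3×2 = 6; A_bb = 3×2 = 6; aaB_ = 1×2 = 2; aabb = 1×2 = 2
Apply the phenotype rules: A_B_ (6) → disc-shaped; A_bb (6) + aaB_ (2) → spherical; aabb (2) → elongated
Phenotype counts (out of 16): 6 disc-shaped, 8 spherical, 2 elongated
disc-shaped: 6 out of 16 → fraction 3/8
Expected count = 3/8 × 1920 = 720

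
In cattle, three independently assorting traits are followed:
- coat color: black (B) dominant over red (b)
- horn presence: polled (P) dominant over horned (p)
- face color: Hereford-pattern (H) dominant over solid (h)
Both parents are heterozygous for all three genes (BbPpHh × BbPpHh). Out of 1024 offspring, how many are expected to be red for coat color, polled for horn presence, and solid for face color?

Trihybrid cross: BbPpHh × BbPpHh
Each trait segregates independently with a 3:1 phenotypic ratio, so each gene contributes 3/4 (dominant) or 1/4 (recessive).
Target: red (coat color), polled (horn presence), solid (face color)
Probability = product of independent per-trait probabilities
= 1/4 × 3/4 × 1/4 = 3/64
Expected count = 3/64 × 1024 = 48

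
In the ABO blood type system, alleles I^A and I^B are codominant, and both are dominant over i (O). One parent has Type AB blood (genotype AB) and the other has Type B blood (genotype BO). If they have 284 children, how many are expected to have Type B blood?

Cross: AB × BO
Possible offspring genotypes: 1 AB, 1 AO, 1 BB, 1 BO
Blood type counts: 1 Type AB, 1 Type A, 2 Type B
Probability of Type B: 2/4 = 1/2
Expected count = 1/2 × 284 = 142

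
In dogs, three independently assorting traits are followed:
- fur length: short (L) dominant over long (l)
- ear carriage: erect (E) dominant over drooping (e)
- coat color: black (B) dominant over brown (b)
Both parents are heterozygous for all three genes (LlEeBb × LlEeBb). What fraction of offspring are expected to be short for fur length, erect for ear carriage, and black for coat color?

Trihybrid cross: LlEeBb × LlEeBb
Each trait segregates independently with a 3:1 phenotypic ratio, so each gene contributes 3/4 (dominant) or 1/4 (recessive).
Target: short (fur length), erect (ear carriage), black (coat color)
Probability = product of independent per-trait probabilities
= 3/4 × 3/4 × 3/4 = 27/64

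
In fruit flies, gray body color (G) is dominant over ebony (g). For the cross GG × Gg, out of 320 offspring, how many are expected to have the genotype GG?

Punnett square for GG × Gg:
Offspring genotypes: 2 GG, 2 Gg
Total offspring: 4
Count with target: 2
Probability: 2/4 = 1/2
Expected count = 1/2 × 320 = 160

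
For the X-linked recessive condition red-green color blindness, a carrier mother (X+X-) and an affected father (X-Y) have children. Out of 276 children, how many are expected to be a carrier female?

Cross: X+X- × X-Y
Offspring: 1 X+X-, 1 X+Y, 1 X-X-, 1 X-Y
Probability of a carrier female: 1/4
Expected count = 1/4 × 276 = 69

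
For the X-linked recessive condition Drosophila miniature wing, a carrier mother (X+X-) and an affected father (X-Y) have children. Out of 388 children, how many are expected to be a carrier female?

Cross: X+X- × X-Y
Offspring: 1 X+X-, 1 X+Y, 1 X-X-, 1 X-Y
Probability of a carrier female: 1/4
Expected count = 1/4 × 388 = 97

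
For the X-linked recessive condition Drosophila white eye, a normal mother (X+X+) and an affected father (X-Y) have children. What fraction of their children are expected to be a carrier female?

Cross: X+X+ × X-Y
Offspring: 2 X+X-, 2 X+Y
Probability of a carrier female: 2/4 = 1/2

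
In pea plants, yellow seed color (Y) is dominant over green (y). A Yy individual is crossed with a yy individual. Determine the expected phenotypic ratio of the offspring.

Punnett square for Yy × yy:
Offspring genotypes: 2 Yy, 2 yy
yellow: 2, green: 2
Ratio: 1:1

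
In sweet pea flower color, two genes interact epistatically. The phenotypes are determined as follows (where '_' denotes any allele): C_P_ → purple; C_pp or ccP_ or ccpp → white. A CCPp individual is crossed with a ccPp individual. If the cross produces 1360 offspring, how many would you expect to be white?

Cross: CCPp × ccPp — consider each gene separately:
C gene: CC × cc → 4 Cc → 4 C_ (out of 4)
P gene: Pp × Pp → 1 PP, 2 Pp, 1 pp → 3 P_ : 1 pp (out of 4)
Genotype classes (out of 4 × 4 = 16): C_P_ = 4×3 = 12; C_pp = 4×1 = 4
Apply the phenotype rules: C_P_ (12) → purple; C_pp (4) → white
Phenotype counts (out of 16): 12 purple, 4 white
white: 4 out of 16 → fraction 1/4
Expected count = 1/4 × 1360 = 340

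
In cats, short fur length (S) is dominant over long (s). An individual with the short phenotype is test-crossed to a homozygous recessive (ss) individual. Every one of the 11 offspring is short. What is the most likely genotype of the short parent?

Test cross: ? × ss
All offspring are short.
If the unknown parent were heterozygous (Ss), about half of 11 offspring would be long; none are. The unknown parent is most likely homozygous dominant (SS).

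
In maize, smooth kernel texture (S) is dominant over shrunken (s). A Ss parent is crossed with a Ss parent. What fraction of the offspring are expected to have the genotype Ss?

Punnett square for Ss × Ss:
Offspring genotypes: 1 SS, 2 Ss, 1 ss
Total offspring: 4
Count with target: 2
Probability: 2/4 = 1/2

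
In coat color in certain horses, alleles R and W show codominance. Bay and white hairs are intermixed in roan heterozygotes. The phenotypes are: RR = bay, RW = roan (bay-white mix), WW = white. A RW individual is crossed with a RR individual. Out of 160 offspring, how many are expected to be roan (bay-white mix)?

Punnett square for RW × RR:
Offspring genotypes: 2 RR, 2 RW
Phenotype counts: 2 bay, 2 roan (bay-white mix)
roan (bay-white mix): 2 out of 4 → fraction 1/2
Expected count = 1/2 × 160 = 80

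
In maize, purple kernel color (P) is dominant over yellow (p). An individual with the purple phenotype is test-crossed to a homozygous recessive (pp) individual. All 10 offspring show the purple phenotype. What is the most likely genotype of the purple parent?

Test cross: ? × pp
All offspring are purple.
If the unknown parent were heterozygous (Pp), about half of 10 offspring would be yellow; none are. The unknown parent is most likely homozygous dominant (PP).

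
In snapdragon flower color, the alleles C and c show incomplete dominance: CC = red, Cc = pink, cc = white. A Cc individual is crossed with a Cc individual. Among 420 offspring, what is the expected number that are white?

Punnett square for Cc × Cc:
Offspring genotypes: 1 CC, 2 Cc, 1 cc
Phenotype counts: 1 red, 2 pink, 1 white
white: 1 out of 4 → fraction 1/4
Expected count = 1/4 × 420 = 105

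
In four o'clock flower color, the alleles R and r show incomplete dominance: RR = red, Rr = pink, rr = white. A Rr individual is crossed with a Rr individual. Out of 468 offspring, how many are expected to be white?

Punnett square for Rr × Rr:
Offspring genotypes: 1 RR, 2 Rr, 1 rr
Phenotype counts: 1 red, 2 pink, 1 white
white: 1 out of 4 → fraction 1/4
Expected count = 1/4 × 468 = 117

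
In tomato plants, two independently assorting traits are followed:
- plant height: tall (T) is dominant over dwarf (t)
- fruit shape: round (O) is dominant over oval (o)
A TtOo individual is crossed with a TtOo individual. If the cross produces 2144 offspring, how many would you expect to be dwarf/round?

Dihybrid cross TtOo × TtOo — consider each gene separately:
plant height: Tt × Tt → 1 TT, 2 Tt, 1 tt → 3 T_ : 1 tt (out of 4)
fruit shape: Oo × Oo → 1 OO, 2 Oo, 1 oo → 3 O_ : 1 oo (out of 4)
Combine (counts out of 4 × 4 = 16): tall/round (T_O_) = 3×3 = 9; tall/oval (T_oo) = 3×1 = 3; dwarf/round (ttO_) = 1×3 = 3; dwarf/oval (ttoo) = 1×1 = 1
Phenotype counts (out of 16): 9 tall/round, 3 tall/oval, 3 dwarf/round, 1 dwarf/oval
dwarf/round: 3 out of 16 → fraction 3/16
Expected count = 3/16 × 2144 = 402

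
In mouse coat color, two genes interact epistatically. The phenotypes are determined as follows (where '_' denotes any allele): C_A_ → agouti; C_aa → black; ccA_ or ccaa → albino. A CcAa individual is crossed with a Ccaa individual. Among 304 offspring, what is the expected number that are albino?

Cross: CcAa × Ccaa — consider each gene separately:
C gene: Cc × Cc → 1 CC, 2 Cc, 1 cc → 3 C_ : 1 cc (out of 4)
A gene: Aa × aa → 2 Aa, 2 aa → 2 A_ : 2 aa (out of 4)
Genotype classes (out of 4 × 4 = 16): C_A_ = 3×2 = 6; C_aa = 3×2 = 6; ccA_ = 1×2 = 2; ccaa = 1×2 = 2
Apply the phenotype rules: C_A_ (6) → agouti; C_aa (6) → black; ccA_ (2) + ccaa (2) → albino
Phenotype counts (out of 16): 6 agouti, 6 black, 4 albino
albino: 4 out of 16 → fraction 1/4
Expected count = 1/4 × 304 = 76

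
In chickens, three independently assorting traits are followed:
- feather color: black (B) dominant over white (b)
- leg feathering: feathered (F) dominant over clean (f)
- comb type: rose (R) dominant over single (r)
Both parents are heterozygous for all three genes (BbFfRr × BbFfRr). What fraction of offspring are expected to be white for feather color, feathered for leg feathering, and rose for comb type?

Trihybrid cross: BbFfRr × BbFfRr
Each trait segregates independently with a 3:1 phenotypic ratio, so each gene contributes 3/4 (dominant) or 1/4 (recessive).
Target: white (feather color), feathered (leg feathering), rose (comb type)
Probability = product of independent per-trait probabilities
= 1/4 × 3/4 × 3/4 = 9/64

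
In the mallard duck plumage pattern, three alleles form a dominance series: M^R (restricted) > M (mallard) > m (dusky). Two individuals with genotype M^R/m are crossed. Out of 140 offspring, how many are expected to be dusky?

Cross: M^R/m × M^R/m
Allele dominance: M^R > M > m
Offspring genotypes: 1 M^R/M^R, 2 M^R/m, 1 m/m
Phenotype counts: 3 restricted, 1 dusky
dusky: 1 out of 4 → fraction 1/4
Expected count = 1/4 × 140 = 35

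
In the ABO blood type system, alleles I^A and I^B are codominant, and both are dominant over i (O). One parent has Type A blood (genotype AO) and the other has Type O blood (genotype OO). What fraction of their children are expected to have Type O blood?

Cross: AO × OO
Possible offspring genotypes: 2 AO, 2 OO
Blood type counts: 2 Type A, 2 Type O
Probability of Type O: 2/4 = 1/2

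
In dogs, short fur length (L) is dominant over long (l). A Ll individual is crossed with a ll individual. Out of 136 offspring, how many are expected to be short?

Punnett square for Ll × ll:
Offspring genotypes: 2 Ll, 2 ll
short: 2, long: 2
short: 2 out of 4 → fraction 1/2
Expected count = 1/2 × 136 = 68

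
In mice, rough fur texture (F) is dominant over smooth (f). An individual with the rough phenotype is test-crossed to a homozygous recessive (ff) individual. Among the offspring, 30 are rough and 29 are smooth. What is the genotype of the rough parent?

Test cross: ? × ff
Offspring: 30 rough, 29 smooth — approximately 1:1.
A 1:1 ratio in a test cross indicates the unknown parent is heterozygous (Ff).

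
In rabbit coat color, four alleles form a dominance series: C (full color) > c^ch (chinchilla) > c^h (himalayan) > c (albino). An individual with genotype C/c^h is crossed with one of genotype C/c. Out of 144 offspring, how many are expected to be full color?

Cross: C/c^h × C/c
Allele dominance: C > c^ch > c^h > c
Offspring genotypes: 1 C/C, 1 C/c, 1 C/c^h, 1 c^h/c
Phenotype counts: 3 full color, 1 himalayan
full color: 3 out of 4 → fraction 3/4
Expected count = 3/4 × 144 = 108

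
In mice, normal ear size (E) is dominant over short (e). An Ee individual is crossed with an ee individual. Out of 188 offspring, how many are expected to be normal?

Punnett square for Ee × ee:
Offspring genotypes: 2 Ee, 2 ee
normal: 2, short: 2
normal: 2 out of 4 → fraction 1/2
Expected count = 1/2 × 188 = 94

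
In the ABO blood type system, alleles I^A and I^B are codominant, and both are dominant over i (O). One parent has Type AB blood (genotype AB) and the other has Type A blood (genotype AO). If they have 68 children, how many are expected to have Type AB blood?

Cross: AB × AO
Possible offspring genotypes: 1 AA, 1 AO, 1 AB, 1 BO
Blood type counts: 2 Type A, 1 Type AB, 1 Type B
Probability of Type AB: 1/4
Expected count = 1/4 × 68 = 17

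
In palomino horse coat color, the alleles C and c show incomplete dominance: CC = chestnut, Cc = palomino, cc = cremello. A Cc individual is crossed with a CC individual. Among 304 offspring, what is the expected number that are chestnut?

Punnett square for Cc × CC:
Offspring genotypes: 2 CC, 2 Cc
Phenotype counts: 2 chestnut, 2 palomino
chestnut: 2 out of 4 → fraction 1/2
Expected count = 1/2 × 304 = 152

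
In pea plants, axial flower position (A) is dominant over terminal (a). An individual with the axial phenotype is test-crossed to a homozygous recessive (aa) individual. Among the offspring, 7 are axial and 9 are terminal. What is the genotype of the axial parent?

Test cross: ? × aa
Offspring: 7 axial, 9 terminal — approximately 1:1.
A 1:1 ratio in a test cross indicates the unknown parent is heterozygous (Aa).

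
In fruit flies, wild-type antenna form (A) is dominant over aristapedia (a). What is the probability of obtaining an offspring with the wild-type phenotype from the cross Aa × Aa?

Punnett square for Aa × Aa:
Offspring genotypes: 1 AA, 2 Aa, 1 aa
Total offspring: 4
Count with target: 3
Probability: 3/4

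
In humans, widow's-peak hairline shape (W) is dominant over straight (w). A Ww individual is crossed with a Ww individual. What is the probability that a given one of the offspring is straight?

Punnett square for Ww × Ww:
Offspring genotypes: 1 WW, 2 Ww, 1 ww
widow's-peak: 3, straight: 1
straight: 1 out of 4
Probability: 1/4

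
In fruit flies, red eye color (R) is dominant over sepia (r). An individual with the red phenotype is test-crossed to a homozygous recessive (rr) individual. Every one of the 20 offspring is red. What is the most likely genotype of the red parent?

Test cross: ? × rr
All offspring are red.
If the unknown parent were heterozygous (Rr), about half of 20 offspring would be sepia; none are. The unknown parent is most likely homozygous dominant (RR).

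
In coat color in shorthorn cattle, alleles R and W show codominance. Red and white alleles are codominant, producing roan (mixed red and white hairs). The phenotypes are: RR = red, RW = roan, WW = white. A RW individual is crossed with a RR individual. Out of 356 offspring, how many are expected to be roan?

Punnett square for RW × RR:
Offspring genotypes: 2 RR, 2 RW
Phenotype counts: 2 red, 2 roan
roan: 2 out of 4 → fraction 1/2
Expected count = 1/2 × 356 = 178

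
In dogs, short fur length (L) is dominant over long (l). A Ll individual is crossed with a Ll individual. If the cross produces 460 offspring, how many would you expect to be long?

Punnett square for Ll × Ll:
Offspring genotypes: 1 LL, 2 Ll, 1 ll
short: 3, long: 1
long: 1 out of 4 → fraction 1/4
Expected count = 1/4 × 460 = 115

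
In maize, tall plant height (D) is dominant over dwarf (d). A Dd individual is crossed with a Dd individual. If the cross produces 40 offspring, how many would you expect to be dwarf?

Punnett square for Dd × Dd:
Offspring genotypes: 1 DD, 2 Dd, 1 dd
tall: 3, dwarf: 1
dwarf: 1 out of 4 → fraction 1/4
Expected count = 1/4 × 40 = 10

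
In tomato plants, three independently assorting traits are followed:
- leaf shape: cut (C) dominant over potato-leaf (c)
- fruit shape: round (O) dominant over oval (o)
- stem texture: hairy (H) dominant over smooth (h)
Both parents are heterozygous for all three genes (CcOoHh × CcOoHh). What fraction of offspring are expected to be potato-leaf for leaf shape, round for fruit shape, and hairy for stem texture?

Trihybrid cross: CcOoHh × CcOoHh
Each trait segregates independently with a 3:1 phenotypic ratio, so each gene contributes 3/4 (dominant) or 1/4 (recessive).
Target: potato-leaf (leaf shape), round (fruit shape), hairy (stem texture)
Probability = product of independent per-trait probabilities
= 1/4 × 3/4 × 3/4 = 9/64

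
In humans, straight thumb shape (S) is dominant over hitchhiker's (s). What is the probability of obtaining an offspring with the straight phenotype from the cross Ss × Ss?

Punnett square for Ss × Ss:
Offspring genotypes: 1 SS, 2 Ss, 1 ss
Total offspring: 4
Count with target: 3
Probability: 3/4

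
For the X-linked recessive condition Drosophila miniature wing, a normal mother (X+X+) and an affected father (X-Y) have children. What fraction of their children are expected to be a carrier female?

Cross: X+X+ × X-Y
Offspring: 2 X+X-, 2 X+Y
Probability of a carrier female: 2/4 = 1/2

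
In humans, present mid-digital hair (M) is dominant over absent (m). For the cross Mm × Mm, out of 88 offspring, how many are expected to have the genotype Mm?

Punnett square for Mm × Mm:
Offspring genotypes: 1 MM, 2 Mm, 1 mm
Total offspring: 4
Count with target: 2
Probability: 2/4 = 1/2
Expected count = 1/2 × 88 = 44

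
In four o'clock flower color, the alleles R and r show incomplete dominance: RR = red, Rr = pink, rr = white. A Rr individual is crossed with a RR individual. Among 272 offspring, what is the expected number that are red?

Punnett square for Rr × RR:
Offspring genotypes: 2 RR, 2 Rr
Phenotype counts: 2 red, 2 pink
red: 2 out of 4 → fraction 1/2
Expected count = 1/2 × 272 = 136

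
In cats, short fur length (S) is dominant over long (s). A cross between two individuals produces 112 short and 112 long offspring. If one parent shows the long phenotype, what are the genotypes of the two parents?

Observed offspring: 112 short, 112 long
The observed ratio simplifies to 1:1. One parent shows long, so its genotype must be ss. A 1:1 offspring split requires the other parent to be heterozygous (Ss).
Parent genotypes: ss × Ss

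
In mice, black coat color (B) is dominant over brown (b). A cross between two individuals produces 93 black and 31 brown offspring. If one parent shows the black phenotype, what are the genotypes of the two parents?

Observed offspring: 93 black, 31 brown
The observed ratio simplifies to 3:1. Brown (bb) offspring appear, so each parent must contribute one b allele. The parent stated to show black carries B, so it is Bb. The other parent is then either Bb or bb: Bb × bb would give a 1:1 split, whereas Bb × Bb gives 3:1 — matching the data. So both parents are heterozygous (Bb × Bb).
Parent genotypes: Bb × Bb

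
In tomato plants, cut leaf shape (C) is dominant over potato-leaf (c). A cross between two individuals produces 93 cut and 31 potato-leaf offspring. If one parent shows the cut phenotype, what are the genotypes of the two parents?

Observed offspring: 93 cut, 31 potato-leaf
The observed ratio simplifies to 3:1. Potato-leaf (cc) offspring appear, so each parent must contribute one c allele. The parent stated to show cut carries C, so it is Cc. The other parent is then either Cc or cc: Cc × cc would give a 1:1 split, whereas Cc × Cc gives 3:1 — matching the data. So both parents are heterozygous (Cc × Cc).
Parent genotypes: Cc × Cc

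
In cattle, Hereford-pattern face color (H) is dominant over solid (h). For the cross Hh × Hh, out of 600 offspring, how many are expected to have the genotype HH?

Punnett square for Hh × Hh:
Offspring genotypes: 1 HH, 2 Hh, 1 hh
Total offspring: 4
Count with target: 1
Probability: 1/4
Expected count = 1/4 × 600 = 150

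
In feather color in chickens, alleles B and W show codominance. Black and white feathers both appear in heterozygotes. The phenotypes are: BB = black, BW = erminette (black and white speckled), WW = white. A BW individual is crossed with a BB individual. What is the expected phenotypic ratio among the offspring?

Punnett square for BW × BB:
Offspring genotypes: 2 BB, 2 BW
Phenotype counts: 2 black, 2 erminette (black and white speckled)
Ratio: 1 black : 1 erminette (black and white speckled)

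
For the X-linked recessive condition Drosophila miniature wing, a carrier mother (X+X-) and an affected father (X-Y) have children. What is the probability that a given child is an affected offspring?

Cross: X+X- × X-Y
Offspring: 1 X+X-, 1 X+Y, 1 X-X-, 1 X-Y
Probability of an affected offspring: 2/4 = 1/2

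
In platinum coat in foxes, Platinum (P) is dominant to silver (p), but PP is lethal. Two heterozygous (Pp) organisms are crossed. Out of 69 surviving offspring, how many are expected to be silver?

Cross: Pp × Pp
Punnett square offspring (before lethality): 1 PP, 2 Pp, 1 pp
The PP genotype is lethal (embryos die); surviving offspring: 2 Pp, 1 pp
silver: 1 out of 3 → fraction 1/3
Expected count = 1/3 × 69 = 23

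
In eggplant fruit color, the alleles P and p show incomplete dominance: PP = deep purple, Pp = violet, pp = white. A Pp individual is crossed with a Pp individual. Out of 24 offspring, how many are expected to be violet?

Punnett square for Pp × Pp:
Offspring genotypes: 1 PP, 2 Pp, 1 pp
Phenotype counts: 1 deep purple, 2 violet, 1 white
violet: 2 out of 4 → fraction 1/2
Expected count = 1/2 × 24 = 12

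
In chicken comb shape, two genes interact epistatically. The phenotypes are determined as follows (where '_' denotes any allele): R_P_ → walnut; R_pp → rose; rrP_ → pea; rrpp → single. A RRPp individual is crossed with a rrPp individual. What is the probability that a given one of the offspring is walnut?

Cross: RRPp × rrPp — consider each gene separately:
R gene: RR × rr → 4 Rr → 4 R_ (out of 4)
P gene: Pp × Pp → 1 PP, 2 Pp, 1 pp → 3 P_ : 1 pp (out of 4)
Genotype classes (out of 4 × 4 = 16): R_P_ = 4×3 = 12; R_pp = 4×1 = 4
Apply the phenotype rules: R_P_ (12) → walnut; R_pp (4) → rose
Phenotype counts (out of 16): 12 walnut, 4 rose
walnut: 12 out of 16
Probability: 12/16 = 3/4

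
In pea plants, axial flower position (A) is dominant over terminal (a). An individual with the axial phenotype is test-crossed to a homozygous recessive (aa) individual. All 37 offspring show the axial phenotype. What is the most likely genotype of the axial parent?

Test cross: ? × aa
All offspring are axial.
If the unknown parent were heterozygous (Aa), about half of 37 offspring would be terminal; none are. The unknown parent is most likely homozygous dominant (AA).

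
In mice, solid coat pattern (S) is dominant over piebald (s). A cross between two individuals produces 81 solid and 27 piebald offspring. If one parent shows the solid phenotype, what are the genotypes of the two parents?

Observed offspring: 81 solid, 27 piebald
The observed ratio simplifies to 3:1. Piebald (ss) offspring appear, so each parent must contribute one s allele. The parent stated to show solid carries S, so it is Ss. The other parent is then either Ss or ss: Ss × ss would give a 1:1 split, whereas Ss × Ss gives 3:1 — matching the data. So both parents are heterozygous (Ss × Ss).
Parent genotypes: Ss × Ss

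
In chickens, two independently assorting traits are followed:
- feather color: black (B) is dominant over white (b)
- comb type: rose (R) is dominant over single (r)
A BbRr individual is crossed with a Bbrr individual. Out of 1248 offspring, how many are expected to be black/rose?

Dihybrid cross BbRr × Bbrr — consider each gene separately:
feather color: Bb × Bb → 1 BB, 2 Bb, 1 bb → 3 B_ : 1 bb (out of 4)
comb type: Rr × rr → 2 Rr, 2 rr → 2 R_ : 2 rr (out of 4)
Combine (counts out of 4 × 4 = 16): black/rose (B_R_) = 3×2 = 6; black/single (B_rr) = 3×2 = 6; white/rose (bbR_) = 1×2 = 2; white/single (bbrr) = 1×2 = 2
Phenotype counts (out of 16): 6 black/rose, 6 black/single, 2 white/rose, 2 white/single
black/rose: 6 out of 16 → fraction 3/8
Expected count = 3/8 × 1248 = 468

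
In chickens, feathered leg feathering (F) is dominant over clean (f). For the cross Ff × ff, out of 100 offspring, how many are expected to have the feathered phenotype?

Punnett square for Ff × ff:
Offspring genotypes: 2 Ff, 2 ff
Total offspring: 4
Count with target: 2
Probability: 2/4 = 1/2
Expected count = 1/2 × 100 = 50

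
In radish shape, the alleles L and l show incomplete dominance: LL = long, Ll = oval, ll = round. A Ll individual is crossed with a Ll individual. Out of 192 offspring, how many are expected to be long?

Punnett square for Ll × Ll:
Offspring genotypes: 1 LL, 2 Ll, 1 ll
Phenotype counts: 1 long, 2 oval, 1 round
long: 1 out of 4 → fraction 1/4
Expected count = 1/4 × 192 = 48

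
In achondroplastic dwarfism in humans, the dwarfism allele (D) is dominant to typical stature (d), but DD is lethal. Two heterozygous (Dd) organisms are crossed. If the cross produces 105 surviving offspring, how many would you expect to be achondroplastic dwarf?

Cross: Dd × Dd
Punnett square offspring (before lethality): 1 DD, 2 Dd, 1 dd
The DD genotype is lethal (embryos die); surviving offspring: 2 Dd, 1 dd
achondroplastic dwarf: 2 out of 3 → fraction 2/3
Expected count = 2/3 × 105 = 70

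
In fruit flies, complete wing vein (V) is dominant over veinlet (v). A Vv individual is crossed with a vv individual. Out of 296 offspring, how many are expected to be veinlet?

Punnett square for Vv × vv:
Offspring genotypes: 2 Vv, 2 vv
complete: 2, veinlet: 2
veinlet: 2 out of 4 → fraction 1/2
Expected count = 1/2 × 296 = 148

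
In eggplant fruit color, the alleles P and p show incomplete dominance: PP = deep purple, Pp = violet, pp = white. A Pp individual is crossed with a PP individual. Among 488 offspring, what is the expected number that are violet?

Punnett square for Pp × PP:
Offspring genotypes: 2 PP, 2 Pp
Phenotype counts: 2 deep purple, 2 violet
violet: 2 out of 4 → fraction 1/2
Expected count = 1/2 × 488 = 244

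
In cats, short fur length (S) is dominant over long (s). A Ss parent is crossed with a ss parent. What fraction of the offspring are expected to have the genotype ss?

Punnett square for Ss × ss:
Offspring genotypes: 2 Ss, 2 ss
Total offspring: 4
Count with target: 2
Probability: 2/4 = 1/2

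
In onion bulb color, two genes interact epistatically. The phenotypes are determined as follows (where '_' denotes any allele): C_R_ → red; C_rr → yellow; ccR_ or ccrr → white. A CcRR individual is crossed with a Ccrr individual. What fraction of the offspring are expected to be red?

Cross: CcRR × Ccrr — consider each gene separately:
C gene: Cc × Cc → 1 CC, 2 Cc, 1 cc → 3 C_ : 1 cc (out of 4)
R gene: RR × rr → 4 Rr → 4 R_ (out of 4)
Genotype classes (out of 4 × 4 = 16): C_R_ = 3×4 = 12; ccR_ = 1×4 = 4
Apply the phenotype rules: C_R_ (12) → red; ccR_ (4) → white
Phenotype counts (out of 16): 12 red, 4 white
red: 12 out of 16
Probability: 12/16 = 3/4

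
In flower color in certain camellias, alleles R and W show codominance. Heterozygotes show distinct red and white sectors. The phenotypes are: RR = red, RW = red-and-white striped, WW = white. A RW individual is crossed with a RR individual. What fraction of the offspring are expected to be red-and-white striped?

Punnett square for RW × RR:
Offspring genotypes: 2 RR, 2 RW
Phenotype counts: 2 red, 2 red-and-white striped
red-and-white striped: 2 out of 4
Probability: 2/4 = 1/2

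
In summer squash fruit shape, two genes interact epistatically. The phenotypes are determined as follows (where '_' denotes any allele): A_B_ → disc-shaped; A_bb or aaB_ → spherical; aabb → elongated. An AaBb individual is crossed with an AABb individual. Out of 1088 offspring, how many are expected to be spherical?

Cross: AaBb × AABb — consider each gene separately:
A gene: Aa × AA → 2 AA, 2 Aa → 4 A_ (out of 4)
B gene: Bb × Bb → 1 BB, 2 Bb, 1 bb → 3 B_ : 1 bb (out of 4)
Genotype classes (out of 4 × 4 = 16): A_B_ = 4×3 = 12; A_bb = 4×1 = 4
Apply the phenotype rules: A_B_ (12) → disc-shaped; A_bb (4) → spherical
Phenotype counts (out of 16): 12 disc-shaped, 4 spherical
spherical: 4 out of 16 → fraction 1/4
Expected count = 1/4 × 1088 = 272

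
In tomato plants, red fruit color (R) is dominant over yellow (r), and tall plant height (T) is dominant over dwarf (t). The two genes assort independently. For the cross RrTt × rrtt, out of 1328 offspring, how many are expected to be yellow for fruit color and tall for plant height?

Dihybrid cross RrTt × rrtt — consider each gene separately:
fruit color: Rr × rr → 2 Rr, 2 rr → 2 R_ : 2 rr (out of 4)
plant height: Tt × tt → 2 Tt, 2 tt → 2 T_ : 2 tt (out of 4)
Looking for: yellow (rr) and tall (T_)
P(yellow) = 2/4, P(tall) = 2/4
P(both) = 2/4 × 2/4 = 4/16 = 1/4
Expected count = 1/4 × 1328 = 332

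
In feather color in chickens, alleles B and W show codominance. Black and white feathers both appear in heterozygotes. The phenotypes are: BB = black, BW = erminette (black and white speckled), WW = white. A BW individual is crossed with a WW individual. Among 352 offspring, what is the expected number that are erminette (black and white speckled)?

Punnett square for BW × WW:
Offspring genotypes: 2 BW, 2 WW
Phenotype counts: 2 erminette (black and white speckled), 2 white
erminette (black and white speckled): 2 out of 4 → fraction 1/2
Expected count = 1/2 × 352 = 176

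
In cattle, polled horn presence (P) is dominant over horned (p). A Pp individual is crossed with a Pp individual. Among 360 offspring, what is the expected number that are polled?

Punnett square for Pp × Pp:
Offspring genotypes: 1 PP, 2 Pp, 1 pp
polled: 3, horned: 1
polled: 3 out of 4 → fraction 3/4
Expected count = 3/4 × 360 = 270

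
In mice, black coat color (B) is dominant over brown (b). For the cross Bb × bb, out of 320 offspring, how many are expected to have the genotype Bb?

Punnett square for Bb × bb:
Offspring genotypes: 2 Bb, 2 bb
Total offspring: 4
Count with target: 2
Probability: 2/4 = 1/2
Expected count = 1/2 × 320 = 160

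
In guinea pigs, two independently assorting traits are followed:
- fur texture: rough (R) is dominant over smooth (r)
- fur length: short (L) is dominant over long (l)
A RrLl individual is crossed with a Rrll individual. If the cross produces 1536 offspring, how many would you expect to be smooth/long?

Dihybrid cross RrLl × Rrll — consider each gene separately:
fur texture: Rr × Rr → 1 RR, 2 Rr, 1 rr → 3 R_ : 1 rr (out of 4)
fur length: Ll × ll → 2 Ll, 2 ll → 2 L_ : 2 ll (out of 4)
Combine (counts out of 4 × 4 = 16): rough/short (R_L_) = 3×2 = 6; rough/long (R_ll) = 3×2 = 6; smooth/short (rrL_) = 1×2 = 2; smooth/long (rrll) = 1×2 = 2
Phenotype counts (out of 16): 6 rough/short, 6 rough/long, 2 smooth/short, 2 smooth/long
smooth/long: 2 out of 16 → fraction 1/8
Expected count = 1/8 × 1536 = 192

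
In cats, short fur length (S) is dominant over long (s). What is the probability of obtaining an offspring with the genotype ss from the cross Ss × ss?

Punnett square for Ss × ss:
Offspring genotypes: 2 Ss, 2 ss
Total offspring: 4
Count with target: 2
Probability: 2/4 = 1/2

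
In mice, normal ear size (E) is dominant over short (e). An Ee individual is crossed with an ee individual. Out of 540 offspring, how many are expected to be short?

Punnett square for Ee × ee:
Offspring genotypes: 2 Ee, 2 ee
normal: 2, short: 2
short: 2 out of 4 → fraction 1/2
Expected count = 1/2 × 540 = 270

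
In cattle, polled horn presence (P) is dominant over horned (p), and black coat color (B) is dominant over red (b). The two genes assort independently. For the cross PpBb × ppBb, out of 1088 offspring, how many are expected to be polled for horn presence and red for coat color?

Dihybrid cross PpBb × ppBb — consider each gene separately:
horn presence: Pp × pp → 2 Pp, 2 pp → 2 P_ : 2 pp (out of 4)
coat color: Bb × Bb → 1 BB, 2 Bb, 1 bb → 3 B_ : 1 bb (out of 4)
Looking for: polled (P_) and red (bb)
P(polled) = 2/4, P(red) = 1/4
P(both) = 2/4 × 1/4 = 2/16 = 1/8
Expected count = 1/8 × 1088 = 136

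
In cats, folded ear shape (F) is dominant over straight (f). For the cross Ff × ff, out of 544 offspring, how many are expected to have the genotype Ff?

Punnett square for Ff × ff:
Offspring genotypes: 2 Ff, 2 ff
Total offspring: 4
Count with target: 2
Probability: 2/4 = 1/2
Expected count = 1/2 × 544 = 272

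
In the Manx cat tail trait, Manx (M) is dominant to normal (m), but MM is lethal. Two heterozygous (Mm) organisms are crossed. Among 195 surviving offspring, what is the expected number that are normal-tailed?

Cross: Mm × Mm
Punnett square offspring (before lethality): 1 MM, 2 Mm, 1 mm
The MM genotype is lethal (embryos die); surviving offspring: 2 Mm, 1 mm
normal-tailed: 1 out of 3 → fraction 1/3
Expected count = 1/3 × 195 = 65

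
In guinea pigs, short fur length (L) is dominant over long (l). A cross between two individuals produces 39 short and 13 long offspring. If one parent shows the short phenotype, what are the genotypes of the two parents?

Observed offspring: 39 short, 13 long
The observed ratio simplifies to 3:1. Long (ll) offspring appear, so each parent must contribute one l allele. The parent stated to show short carries L, so it is Ll. The other parent is then either Ll or ll: Ll × ll would give a 1:1 split, whereas Ll × Ll gives 3:1 — matching the data. So both parents are heterozygous (Ll × Ll).
Parent genotypes: Ll × Ll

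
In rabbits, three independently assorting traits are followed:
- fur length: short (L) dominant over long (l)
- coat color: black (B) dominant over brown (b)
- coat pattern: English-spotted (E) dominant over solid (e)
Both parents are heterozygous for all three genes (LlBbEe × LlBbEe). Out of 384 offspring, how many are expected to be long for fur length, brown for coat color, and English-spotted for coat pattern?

Trihybrid cross: LlBbEe × LlBbEe
Each trait segregates independently with a 3:1 phenotypic ratio, so each gene contributes 3/4 (dominant) or 1/4 (recessive).
Target: long (fur length), brown (coat color), English-spotted (coat pattern)
Probability = product of independent per-trait probabilities
= 1/4 × 1/4 × 3/4 = 3/64
Expected count = 3/64 × 384 = 18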